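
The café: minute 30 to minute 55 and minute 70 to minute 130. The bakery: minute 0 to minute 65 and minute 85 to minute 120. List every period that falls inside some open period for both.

minute 30 to minute 55 meets the second set on minute 30 to minute 55.
minute 70 to minute 130 meets the second set on minute 85 to minute 120.

minute 30 to minute 55, minute 85 to minute 120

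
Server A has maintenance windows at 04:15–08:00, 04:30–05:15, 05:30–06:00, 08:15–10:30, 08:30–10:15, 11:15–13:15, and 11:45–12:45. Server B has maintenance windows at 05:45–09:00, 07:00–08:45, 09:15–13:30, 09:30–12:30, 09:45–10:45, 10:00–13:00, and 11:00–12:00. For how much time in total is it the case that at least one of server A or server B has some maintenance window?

First set merges to 04:15-08:00, 08:15-10:30, 11:15-13:15.
Second set merges to 05:45-09:00, 09:15-13:30.
A ∪ B = 04:15-13:30.
Total: 9 h 15 min.

9 h 15 min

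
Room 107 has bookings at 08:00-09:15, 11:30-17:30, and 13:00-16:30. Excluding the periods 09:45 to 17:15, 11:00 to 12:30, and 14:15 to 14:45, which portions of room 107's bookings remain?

A, merged: 08:00–09:15, 11:30–17:30.
B, merged: 09:45–17:15.
08:00–09:15: no B overlap → unchanged.
11:30–17:30 minus B → 17:15–17:30.

08:00–09:15, 17:15–17:30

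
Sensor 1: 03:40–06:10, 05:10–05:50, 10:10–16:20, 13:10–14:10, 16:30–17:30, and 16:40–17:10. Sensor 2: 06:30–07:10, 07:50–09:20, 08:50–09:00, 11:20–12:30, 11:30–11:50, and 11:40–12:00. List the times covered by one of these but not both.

03:40–06:10, 06:30–07:10, 07:50–09:20, 10:10–11:20, 12:30–16:20, 16:30–17:30

A, merged: 03:40–06:10, 10:10–16:20, 16:30–17:30.
B, merged: 06:30–07:10, 07:50–09:20, 11:20–12:30.
Only in the first: 03:40–06:10, 10:10–11:20, 12:30–16:20, 16:30–17:30.
Only in the second: 06:30–07:10, 07:50–09:20.
Together these are the periods covered by exactly one.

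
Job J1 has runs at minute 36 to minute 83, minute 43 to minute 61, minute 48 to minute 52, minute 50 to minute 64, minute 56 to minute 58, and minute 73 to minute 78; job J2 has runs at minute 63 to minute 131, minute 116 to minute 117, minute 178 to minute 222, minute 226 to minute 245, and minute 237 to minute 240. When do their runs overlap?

minute 63 to minute 83

A, merged: minute 36 to minute 83.
B, merged: minute 63 to minute 131, minute 178 to minute 222, minute 226 to minute 245.
minute 36 to minute 83 meets the second set on minute 63 to minute 83.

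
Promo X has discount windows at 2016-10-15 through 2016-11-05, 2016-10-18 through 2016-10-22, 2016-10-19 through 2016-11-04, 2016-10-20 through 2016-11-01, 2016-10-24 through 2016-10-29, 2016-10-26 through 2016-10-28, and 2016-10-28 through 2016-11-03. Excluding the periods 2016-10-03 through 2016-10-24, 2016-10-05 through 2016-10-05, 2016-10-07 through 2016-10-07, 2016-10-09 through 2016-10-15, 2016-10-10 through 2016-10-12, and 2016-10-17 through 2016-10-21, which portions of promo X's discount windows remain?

2016-10-25 through 2016-11-05

Merge the first list: 2016-10-15 through 2016-11-05.
Merge the second list: 2016-10-03 through 2016-10-24.
2016-10-15 through 2016-11-05 with B removed leaves 2016-10-25 through 2016-11-05.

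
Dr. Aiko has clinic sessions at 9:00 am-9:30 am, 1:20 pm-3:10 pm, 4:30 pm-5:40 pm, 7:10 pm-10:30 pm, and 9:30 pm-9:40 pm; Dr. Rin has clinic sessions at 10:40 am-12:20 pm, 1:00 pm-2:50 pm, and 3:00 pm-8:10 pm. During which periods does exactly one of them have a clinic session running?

Merge the first list: 9:00 am-9:30 am, 1:20 pm-3:10 pm, 4:30 pm-5:40 pm, 7:10 pm-10:30 pm.
A \ B = 9:00 am-9:30 am, 2:50 pm-3:00 pm, 8:10 pm-10:30 pm.
B \ A = 10:40 am-12:20 pm, 1:00 pm-1:20 pm, 3:10 pm-4:30 pm, 5:40 pm-7:10 pm.
Union of the two gives the symmetric difference.

9:00 am-9:30 am, 10:40 am-12:20 pm, 1:00 pm-1:20 pm, 2:50 pm-3:00 pm, 3:10 pm-4:30 pm, 5:40 pm-7:10 pm, 8:10 pm-10:30 pm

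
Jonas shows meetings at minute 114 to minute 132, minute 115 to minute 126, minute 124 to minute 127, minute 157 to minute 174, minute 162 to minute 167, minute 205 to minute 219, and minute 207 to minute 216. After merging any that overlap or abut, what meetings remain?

minute 114 to minute 132, minute 157 to minute 174, minute 205 to minute 219

minute 115 to minute 126 overlaps/touches minute 114 to minute 132 → extend to minute 114 to minute 132.
minute 124 to minute 127 overlaps/touches minute 114 to minute 132 → extend to minute 114 to minute 132.
minute 157 to minute 174 is disjoint → start new block.
minute 162 to minute 167 overlaps/touches minute 157 to minute 174 → extend to minute 157 to minute 174.
minute 205 to minute 219 is disjoint → start new block.
minute 207 to minute 216 overlaps/touches minute 205 to minute 219 → extend to minute 205 to minute 219.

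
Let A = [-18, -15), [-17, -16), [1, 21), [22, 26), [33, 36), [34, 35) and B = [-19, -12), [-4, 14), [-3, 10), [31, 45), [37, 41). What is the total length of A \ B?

11

First set merges to [-18, -15), [1, 21), [22, 26), [33, 36).
Second set merges to [-19, -12), [-4, 14), [31, 45).
A \ B = [14, 21), [22, 26).
Total: 7 + 4 = 11.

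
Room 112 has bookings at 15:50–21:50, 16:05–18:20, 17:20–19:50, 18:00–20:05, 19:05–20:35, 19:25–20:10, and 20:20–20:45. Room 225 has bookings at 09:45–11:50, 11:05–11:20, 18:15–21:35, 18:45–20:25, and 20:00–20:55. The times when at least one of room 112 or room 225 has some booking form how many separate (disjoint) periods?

A, merged: 15:50–21:50.
B, merged: 09:45–11:50, 18:15–21:35.
A ∪ B = 09:45–11:50, 15:50–21:50.
That is 2 disjoint pieces.

2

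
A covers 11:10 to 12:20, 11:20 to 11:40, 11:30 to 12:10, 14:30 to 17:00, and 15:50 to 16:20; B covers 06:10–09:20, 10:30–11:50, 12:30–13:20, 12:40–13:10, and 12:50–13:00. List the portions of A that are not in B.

Merge the first list: 11:10–12:20, 14:30–17:00.
Merge the second list: 06:10–09:20, 10:30–11:50, 12:30–13:20.
11:10–12:20 minus B → 11:50–12:20.
14:30–17:00: no B overlap → unchanged.

11:50–12:20, 14:30–17:00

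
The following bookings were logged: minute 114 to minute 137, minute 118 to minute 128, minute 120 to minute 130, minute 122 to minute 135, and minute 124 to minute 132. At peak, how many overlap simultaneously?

5

Sweep endpoints in order; track running count of active intervals.
Peak of 5 reached at minute 124.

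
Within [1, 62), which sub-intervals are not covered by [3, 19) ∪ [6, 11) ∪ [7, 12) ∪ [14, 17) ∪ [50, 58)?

Covered (merged): [3, 19), [50, 58).
Uncovered inside [1, 62): [1, 3), [19, 50), [58, 62).

[1, 3) ∪ [19, 50) ∪ [58, 62)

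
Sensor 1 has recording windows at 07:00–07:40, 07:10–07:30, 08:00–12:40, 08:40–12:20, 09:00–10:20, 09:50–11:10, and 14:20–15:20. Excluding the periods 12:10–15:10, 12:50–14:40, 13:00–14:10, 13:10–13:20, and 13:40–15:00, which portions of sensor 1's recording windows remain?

07:00–07:40, 08:00–12:10, 15:10–15:20

A, merged: 07:00–07:40, 08:00–12:40, 14:20–15:20.
B, merged: 12:10–15:10.
07:00–07:40: no B overlap → unchanged.
08:00–12:40 minus B → 08:00–12:10.
14:20–15:20 minus B → 15:10–15:20.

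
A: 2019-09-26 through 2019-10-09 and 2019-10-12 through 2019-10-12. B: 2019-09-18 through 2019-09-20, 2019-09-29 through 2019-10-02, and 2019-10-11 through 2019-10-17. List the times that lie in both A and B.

2019-09-29 through 2019-10-02, 2019-10-12 through 2019-10-12

2019-09-26 through 2019-10-09 ∩ B → 2019-09-29 through 2019-10-02.
2019-10-12 through 2019-10-12 ∩ B → 2019-10-12 through 2019-10-12.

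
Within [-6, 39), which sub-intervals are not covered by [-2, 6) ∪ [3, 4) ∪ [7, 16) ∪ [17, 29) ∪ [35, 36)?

[-6, -2) ∪ [6, 7) ∪ [16, 17) ∪ [29, 35) ∪ [36, 39)

The merged coverage is [-2, 6), [7, 16), [17, 29), [35, 36).
Gaps within [-6, 39): [-6, -2), [6, 7), [16, 17), [29, 35), [36, 39).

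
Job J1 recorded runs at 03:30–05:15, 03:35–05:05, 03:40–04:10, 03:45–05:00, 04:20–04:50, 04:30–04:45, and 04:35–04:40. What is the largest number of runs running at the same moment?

6

At 04:35, 6 of the intervals are simultaneously active.
No point has more.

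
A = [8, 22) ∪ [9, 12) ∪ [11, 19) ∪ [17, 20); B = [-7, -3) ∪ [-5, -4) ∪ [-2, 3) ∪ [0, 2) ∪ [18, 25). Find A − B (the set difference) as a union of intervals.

A, merged: [8, 22).
B, merged: [-7, -3), [-2, 3), [18, 25).
[8, 22) \ B = [8, 18).

[8, 18)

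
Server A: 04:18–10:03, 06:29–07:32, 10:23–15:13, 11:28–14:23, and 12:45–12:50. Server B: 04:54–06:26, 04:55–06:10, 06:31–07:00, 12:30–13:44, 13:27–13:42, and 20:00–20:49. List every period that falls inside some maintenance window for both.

04:54–06:26, 06:31–07:00, 12:30–13:44

Merge the first list: 04:18–10:03, 10:23–15:13.
Merge the second list: 04:54–06:26, 06:31–07:00, 12:30–13:44, 20:00–20:49.
04:18–10:03 ∩ B → 04:54–06:26, 06:31–07:00.
10:23–15:13 ∩ B → 12:30–13:44.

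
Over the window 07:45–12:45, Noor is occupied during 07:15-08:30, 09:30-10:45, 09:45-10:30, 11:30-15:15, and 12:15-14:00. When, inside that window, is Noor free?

Covered (merged): 07:15–08:30, 09:30–10:45, 11:30–15:15.
Complement within 07:45–12:45: 08:30–09:30, 10:45–11:30.

08:30–09:30, 10:45–11:30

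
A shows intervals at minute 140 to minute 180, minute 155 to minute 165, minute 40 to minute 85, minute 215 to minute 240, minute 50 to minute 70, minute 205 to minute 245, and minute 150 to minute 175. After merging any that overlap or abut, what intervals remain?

minute 40 to minute 85, minute 140 to minute 180, minute 205 to minute 245

Sort by start: minute 40 to minute 85, minute 50 to minute 70, minute 140 to minute 180, minute 150 to minute 175, minute 155 to minute 165, minute 205 to minute 245, minute 215 to minute 240.
minute 50 to minute 70 overlaps/touches minute 40 to minute 85 → extend to minute 40 to minute 85.
minute 140 to minute 180 is disjoint → start new block.
minute 150 to minute 175 overlaps/touches minute 140 to minute 180 → extend to minute 140 to minute 180.
minute 155 to minute 165 overlaps/touches minute 140 to minute 180 → extend to minute 140 to minute 180.
minute 205 to minute 245 is disjoint → start new block.
minute 215 to minute 240 overlaps/touches minute 205 to minute 245 → extend to minute 205 to minute 245.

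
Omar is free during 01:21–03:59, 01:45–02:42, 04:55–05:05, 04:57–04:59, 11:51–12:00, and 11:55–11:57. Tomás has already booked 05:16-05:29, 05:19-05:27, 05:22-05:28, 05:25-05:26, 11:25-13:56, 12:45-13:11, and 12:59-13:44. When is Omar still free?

A, merged: 01:21–03:59, 04:55–05:05, 11:51–12:00.
B, merged: 05:16–05:29, 11:25–13:56.
01:21–03:59: no B overlap → unchanged.
04:55–05:05: no B overlap → unchanged.
11:51–12:00: fully covered by B → removed.

01:21–03:59, 04:55–05:05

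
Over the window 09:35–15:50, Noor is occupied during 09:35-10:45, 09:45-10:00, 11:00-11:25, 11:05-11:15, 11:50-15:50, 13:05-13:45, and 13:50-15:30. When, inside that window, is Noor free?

10:45–11:00, 11:25–11:50

After merging, the occupied span is 09:35–10:45, 11:00–11:25, 11:50–15:50.
Uncovered inside 09:35–15:50: 10:45–11:00, 11:25–11:50.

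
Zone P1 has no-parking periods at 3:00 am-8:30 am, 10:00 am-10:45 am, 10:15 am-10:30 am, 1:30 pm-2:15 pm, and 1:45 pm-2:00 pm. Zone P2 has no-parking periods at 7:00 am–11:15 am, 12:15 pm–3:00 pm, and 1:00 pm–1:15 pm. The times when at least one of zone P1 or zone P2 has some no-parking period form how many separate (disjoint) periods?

A, merged: 3:00 am–8:30 am, 10:00 am–10:45 am, 1:30 pm–2:15 pm.
B, merged: 7:00 am–11:15 am, 12:15 pm–3:00 pm.
A ∪ B = 3:00 am–11:15 am, 12:15 pm–3:00 pm.
That is 2 disjoint pieces.

2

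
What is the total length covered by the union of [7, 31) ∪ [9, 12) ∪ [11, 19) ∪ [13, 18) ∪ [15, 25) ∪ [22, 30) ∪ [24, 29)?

24

Merged: [7, 31).
Length: 24.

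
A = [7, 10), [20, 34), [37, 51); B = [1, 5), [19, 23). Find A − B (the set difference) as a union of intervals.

[7, 10) ∪ [23, 34) ∪ [37, 51)

[7, 10): nothing removed.
[20, 34) \ B = [23, 34).
[37, 51): nothing removed.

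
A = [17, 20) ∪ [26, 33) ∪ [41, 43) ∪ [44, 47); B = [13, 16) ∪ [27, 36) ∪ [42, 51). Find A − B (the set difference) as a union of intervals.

[17, 20): nothing removed.
[26, 33) \ B = [26, 27).
[41, 43) \ B = [41, 42).
[44, 47): entirely removed.

[17, 20) ∪ [26, 27) ∪ [41, 42)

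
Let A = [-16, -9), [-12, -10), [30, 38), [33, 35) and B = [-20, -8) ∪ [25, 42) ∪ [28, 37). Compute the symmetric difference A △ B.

[-20, -16) ∪ [-9, -8) ∪ [25, 30) ∪ [38, 42)

First set merges to [-16, -9), [30, 38).
Second set merges to [-20, -8), [25, 42).
Only in the first: none.
Only in the second: [-20, -16), [-9, -8), [25, 30), [38, 42).
Together these are the periods covered by exactly one.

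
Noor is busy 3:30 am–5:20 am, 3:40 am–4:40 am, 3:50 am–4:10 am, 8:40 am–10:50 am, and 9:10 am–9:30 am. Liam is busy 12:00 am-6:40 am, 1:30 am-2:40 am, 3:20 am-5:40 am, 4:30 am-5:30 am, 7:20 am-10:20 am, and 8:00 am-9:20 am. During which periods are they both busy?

First set merges to 3:30 am–5:20 am, 8:40 am–10:50 am.
Second set merges to 12:00 am–6:40 am, 7:20 am–10:20 am.
3:30 am–5:20 am ∩ B → 3:30 am–5:20 am.
8:40 am–10:50 am ∩ B → 8:40 am–10:20 am.

3:30 am–5:20 am, 8:40 am–10:20 am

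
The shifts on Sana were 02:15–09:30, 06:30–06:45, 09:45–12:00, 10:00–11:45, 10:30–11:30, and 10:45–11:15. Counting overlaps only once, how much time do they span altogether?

9 h 30 min

Merged: 02:15–09:30, 09:45–12:00.
Lengths: 7 h 15 min + 2 h 15 min = 9 h 30 min.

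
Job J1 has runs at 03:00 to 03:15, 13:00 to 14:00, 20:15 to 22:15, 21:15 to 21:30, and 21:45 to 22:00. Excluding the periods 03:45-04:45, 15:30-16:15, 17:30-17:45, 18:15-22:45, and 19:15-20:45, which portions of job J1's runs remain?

03:00–03:15, 13:00–14:00

Merge the first list: 03:00–03:15, 13:00–14:00, 20:15–22:15.
Merge the second list: 03:45–04:45, 15:30–16:15, 17:30–17:45, 18:15–22:45.
03:00–03:15: nothing removed.
13:00–14:00: nothing removed.
20:15–22:15: entirely removed.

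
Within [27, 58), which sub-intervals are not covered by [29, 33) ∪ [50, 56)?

[27, 29) ∪ [33, 50) ∪ [56, 58)

Covered (merged): [29, 33), [50, 56).
Complement within [27, 58): [27, 29), [33, 50), [56, 58).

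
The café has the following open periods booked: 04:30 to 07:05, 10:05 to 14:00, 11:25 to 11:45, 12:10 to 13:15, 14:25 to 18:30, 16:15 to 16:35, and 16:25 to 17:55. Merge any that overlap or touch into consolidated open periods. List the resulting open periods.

04:30–07:05, 10:05–14:00, 14:25–18:30

10:05–14:00 is disjoint → start new block.
11:25–11:45 overlaps/touches 10:05–14:00 → extend to 10:05–14:00.
12:10–13:15 overlaps/touches 10:05–14:00 → extend to 10:05–14:00.
14:25–18:30 is disjoint → start new block.
16:15–16:35 overlaps/touches 14:25–18:30 → extend to 14:25–18:30.
16:25–17:55 overlaps/touches 14:25–18:30 → extend to 14:25–18:30.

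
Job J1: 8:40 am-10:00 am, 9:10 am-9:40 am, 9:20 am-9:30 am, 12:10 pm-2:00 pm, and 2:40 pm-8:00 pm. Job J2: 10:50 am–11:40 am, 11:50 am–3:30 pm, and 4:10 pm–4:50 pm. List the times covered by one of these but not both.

Merge the first list: 8:40 am–10:00 am, 12:10 pm–2:00 pm, 2:40 pm–8:00 pm.
A \ B = 8:40 am–10:00 am, 3:30 pm–4:10 pm, 4:50 pm–8:00 pm.
B \ A = 10:50 am–11:40 am, 11:50 am–12:10 pm, 2:00 pm–2:40 pm.
Union of the two gives the symmetric difference.

8:40 am–10:00 am, 10:50 am–11:40 am, 11:50 am–12:10 pm, 2:00 pm–2:40 pm, 3:30 pm–4:10 pm, 4:50 pm–8:00 pm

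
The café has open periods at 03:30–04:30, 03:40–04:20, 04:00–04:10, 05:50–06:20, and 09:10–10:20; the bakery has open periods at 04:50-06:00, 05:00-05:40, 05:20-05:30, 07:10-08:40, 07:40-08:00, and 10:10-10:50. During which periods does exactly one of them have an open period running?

03:30–04:30, 04:50–05:50, 06:00–06:20, 07:10–08:40, 09:10–10:10, 10:20–10:50

A, merged: 03:30–04:30, 05:50–06:20, 09:10–10:20.
B, merged: 04:50–06:00, 07:10–08:40, 10:10–10:50.
A \ B = 03:30–04:30, 06:00–06:20, 09:10–10:10.
B \ A = 04:50–05:50, 07:10–08:40, 10:20–10:50.
Union of the two gives the symmetric difference.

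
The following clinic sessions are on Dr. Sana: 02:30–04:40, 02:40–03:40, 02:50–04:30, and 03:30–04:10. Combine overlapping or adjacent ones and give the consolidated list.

02:40-03:40 overlaps/touches 02:30-04:40 → extend to 02:30-04:40.
02:50-04:30 overlaps/touches 02:30-04:40 → extend to 02:30-04:40.
03:30-04:10 overlaps/touches 02:30-04:40 → extend to 02:30-04:40.

02:30-04:40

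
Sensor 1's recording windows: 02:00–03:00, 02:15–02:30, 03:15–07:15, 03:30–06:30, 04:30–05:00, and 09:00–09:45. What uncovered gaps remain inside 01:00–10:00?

The merged coverage is 02:00–03:00, 03:15–07:15, 09:00–09:45.
Uncovered inside 01:00–10:00: 01:00–02:00, 03:00–03:15, 07:15–09:00, 09:45–10:00.

01:00–02:00, 03:00–03:15, 07:15–09:00, 09:45–10:00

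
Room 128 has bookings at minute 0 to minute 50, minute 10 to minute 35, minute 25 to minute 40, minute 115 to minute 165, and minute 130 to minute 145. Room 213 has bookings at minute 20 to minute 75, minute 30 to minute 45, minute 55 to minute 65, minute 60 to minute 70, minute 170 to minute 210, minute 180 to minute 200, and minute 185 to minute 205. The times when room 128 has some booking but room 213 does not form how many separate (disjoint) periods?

2

Merge the first list: minute 0 to minute 50, minute 115 to minute 165.
Merge the second list: minute 20 to minute 75, minute 170 to minute 210.
A \ B = minute 0 to minute 20, minute 115 to minute 165.
That is 2 disjoint pieces.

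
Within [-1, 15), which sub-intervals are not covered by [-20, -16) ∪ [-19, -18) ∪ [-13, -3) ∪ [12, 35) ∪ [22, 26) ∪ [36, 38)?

[-1, 12)

The merged coverage is [-20, -16), [-13, -3), [12, 35), [36, 38).
Uncovered inside [-1, 15): [-1, 12).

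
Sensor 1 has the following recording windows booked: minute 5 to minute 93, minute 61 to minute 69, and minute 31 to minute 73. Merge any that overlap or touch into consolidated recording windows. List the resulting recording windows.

minute 5 to minute 93

Sort by start: minute 5 to minute 93, minute 31 to minute 73, minute 61 to minute 69.
minute 31 to minute 73 overlaps/touches minute 5 to minute 93 → extend to minute 5 to minute 93.
minute 61 to minute 69 overlaps/touches minute 5 to minute 93 → extend to minute 5 to minute 93.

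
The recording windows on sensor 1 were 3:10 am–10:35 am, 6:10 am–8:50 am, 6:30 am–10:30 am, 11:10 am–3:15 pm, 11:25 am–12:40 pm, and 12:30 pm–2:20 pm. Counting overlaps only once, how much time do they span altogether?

11 h 30 min

Merged: 3:10 am-10:35 am, 11:10 am-3:15 pm.
Lengths: 7 h 25 min + 4 h 5 min = 11 h 30 min.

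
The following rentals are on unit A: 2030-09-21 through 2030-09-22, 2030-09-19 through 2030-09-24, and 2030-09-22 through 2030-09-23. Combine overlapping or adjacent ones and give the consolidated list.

Sort by start: 2030-09-19 through 2030-09-24, 2030-09-21 through 2030-09-22, 2030-09-22 through 2030-09-23.
2030-09-21 through 2030-09-22 overlaps/touches 2030-09-19 through 2030-09-24 → extend to 2030-09-19 through 2030-09-24.
2030-09-22 through 2030-09-23 overlaps/touches 2030-09-19 through 2030-09-24 → extend to 2030-09-19 through 2030-09-24.

2030-09-19 through 2030-09-24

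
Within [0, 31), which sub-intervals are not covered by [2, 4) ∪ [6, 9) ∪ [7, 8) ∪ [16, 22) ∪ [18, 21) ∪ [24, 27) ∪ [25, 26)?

After merging, the occupied span is [2, 4), [6, 9), [16, 22), [24, 27).
Uncovered inside [0, 31): [0, 2), [4, 6), [9, 16), [22, 24), [27, 31).

[0, 2) ∪ [4, 6) ∪ [9, 16) ∪ [22, 24) ∪ [27, 31)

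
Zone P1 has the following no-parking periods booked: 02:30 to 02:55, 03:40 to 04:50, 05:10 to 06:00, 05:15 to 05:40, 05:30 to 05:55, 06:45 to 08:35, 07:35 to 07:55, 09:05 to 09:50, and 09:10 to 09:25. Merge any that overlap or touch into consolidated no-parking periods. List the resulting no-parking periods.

03:40–04:50 is disjoint → start new block.
05:10–06:00 is disjoint → start new block.
05:15–05:40 overlaps/touches 05:10–06:00 → extend to 05:10–06:00.
05:30–05:55 overlaps/touches 05:10–06:00 → extend to 05:10–06:00.
06:45–08:35 is disjoint → start new block.
07:35–07:55 overlaps/touches 06:45–08:35 → extend to 06:45–08:35.
09:05–09:50 is disjoint → start new block.
09:10–09:25 overlaps/touches 09:05–09:50 → extend to 09:05–09:50.

02:30–02:55, 03:40–04:50, 05:10–06:00, 06:45–08:35, 09:05–09:50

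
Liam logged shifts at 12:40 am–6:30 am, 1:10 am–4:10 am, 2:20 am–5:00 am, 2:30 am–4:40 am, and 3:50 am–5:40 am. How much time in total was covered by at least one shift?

Merged: 12:40 am–6:30 am.
Length: 5 h 50 min.

5 h 50 min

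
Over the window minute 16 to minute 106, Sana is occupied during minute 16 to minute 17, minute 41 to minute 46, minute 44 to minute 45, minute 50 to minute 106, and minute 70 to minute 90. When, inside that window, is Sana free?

minute 17 to minute 41, minute 46 to minute 50

After merging, the occupied span is minute 16 to minute 17, minute 41 to minute 46, minute 50 to minute 106.
Complement within minute 16 to minute 106: minute 17 to minute 41, minute 46 to minute 50.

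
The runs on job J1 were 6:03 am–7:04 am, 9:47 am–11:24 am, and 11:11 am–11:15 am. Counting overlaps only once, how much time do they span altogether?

Merged: 6:03 am-7:04 am, 9:47 am-11:24 am.
Lengths: 1 h 1 min + 1 h 37 min = 2 h 38 min.

2 h 38 min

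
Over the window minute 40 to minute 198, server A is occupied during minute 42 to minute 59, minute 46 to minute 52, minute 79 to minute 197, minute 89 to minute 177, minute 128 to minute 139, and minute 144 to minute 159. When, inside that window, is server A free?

minute 40 to minute 42, minute 59 to minute 79, minute 197 to minute 198

Covered (merged): minute 42 to minute 59, minute 79 to minute 197.
Gaps within minute 40 to minute 198: minute 40 to minute 42, minute 59 to minute 79, minute 197 to minute 198.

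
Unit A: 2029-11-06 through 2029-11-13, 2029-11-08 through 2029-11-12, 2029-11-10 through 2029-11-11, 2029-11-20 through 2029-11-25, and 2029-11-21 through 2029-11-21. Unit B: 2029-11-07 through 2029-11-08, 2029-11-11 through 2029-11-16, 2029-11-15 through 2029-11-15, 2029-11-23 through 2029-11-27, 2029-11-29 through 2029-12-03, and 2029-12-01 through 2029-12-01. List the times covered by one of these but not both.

First set merges to 2029-11-06 through 2029-11-13, 2029-11-20 through 2029-11-25.
Second set merges to 2029-11-07 through 2029-11-08, 2029-11-11 through 2029-11-16, 2029-11-23 through 2029-11-27, 2029-11-29 through 2029-12-03.
A \ B = 2029-11-06 through 2029-11-06, 2029-11-09 through 2029-11-10, 2029-11-20 through 2029-11-22.
B \ A = 2029-11-14 through 2029-11-16, 2029-11-26 through 2029-11-27, 2029-11-29 through 2029-12-03.
Union of the two gives the symmetric difference.

2029-11-06 through 2029-11-06, 2029-11-09 through 2029-11-10, 2029-11-14 through 2029-11-16, 2029-11-20 through 2029-11-22, 2029-11-26 through 2029-11-27, 2029-11-29 through 2029-12-03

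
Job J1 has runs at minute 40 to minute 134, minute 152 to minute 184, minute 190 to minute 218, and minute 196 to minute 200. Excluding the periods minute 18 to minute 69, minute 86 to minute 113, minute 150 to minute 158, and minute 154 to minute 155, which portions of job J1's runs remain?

Merge the first list: minute 40 to minute 134, minute 152 to minute 184, minute 190 to minute 218.
Merge the second list: minute 18 to minute 69, minute 86 to minute 113, minute 150 to minute 158.
minute 40 to minute 134 with B removed leaves minute 69 to minute 86, minute 113 to minute 134.
minute 152 to minute 184 with B removed leaves minute 158 to minute 184.
minute 190 to minute 218 is untouched.

minute 69 to minute 86, minute 113 to minute 134, minute 158 to minute 184, minute 190 to minute 218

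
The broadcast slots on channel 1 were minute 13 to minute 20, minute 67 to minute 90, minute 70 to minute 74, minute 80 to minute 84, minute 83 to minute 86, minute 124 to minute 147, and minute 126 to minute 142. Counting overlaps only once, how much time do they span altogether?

Merged: minute 13 to minute 20, minute 67 to minute 90, minute 124 to minute 147.
Lengths: 7 minutes + 23 minutes + 23 minutes = 53 minutes.

53 minutes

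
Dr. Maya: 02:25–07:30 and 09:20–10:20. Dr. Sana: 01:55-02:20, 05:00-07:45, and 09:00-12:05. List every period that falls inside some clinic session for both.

02:25-07:30 overlaps B on 05:00-07:30.
09:20-10:20 overlaps B on 09:20-10:20.

05:00-07:30, 09:20-10:20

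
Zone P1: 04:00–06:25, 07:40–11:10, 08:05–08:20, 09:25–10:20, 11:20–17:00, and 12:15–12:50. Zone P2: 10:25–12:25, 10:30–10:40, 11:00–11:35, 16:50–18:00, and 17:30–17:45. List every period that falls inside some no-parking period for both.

First set merges to 04:00–06:25, 07:40–11:10, 11:20–17:00.
Second set merges to 10:25–12:25, 16:50–18:00.
04:00–06:25 falls entirely outside B.
07:40–11:10 overlaps B on 10:25–11:10.
11:20–17:00 overlaps B on 11:20–12:25, 16:50–17:00.

10:25–11:10, 11:20–12:25, 16:50–17:00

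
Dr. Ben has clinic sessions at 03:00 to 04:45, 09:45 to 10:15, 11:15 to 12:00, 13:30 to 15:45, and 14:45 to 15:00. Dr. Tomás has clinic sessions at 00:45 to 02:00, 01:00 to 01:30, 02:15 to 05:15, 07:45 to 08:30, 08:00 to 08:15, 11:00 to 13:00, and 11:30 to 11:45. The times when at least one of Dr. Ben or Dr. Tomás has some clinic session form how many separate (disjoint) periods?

First set merges to 03:00-04:45, 09:45-10:15, 11:15-12:00, 13:30-15:45.
Second set merges to 00:45-02:00, 02:15-05:15, 07:45-08:30, 11:00-13:00.
A ∪ B = 00:45-02:00, 02:15-05:15, 07:45-08:30, 09:45-10:15, 11:00-13:00, 13:30-15:45.
That is 6 disjoint pieces.

6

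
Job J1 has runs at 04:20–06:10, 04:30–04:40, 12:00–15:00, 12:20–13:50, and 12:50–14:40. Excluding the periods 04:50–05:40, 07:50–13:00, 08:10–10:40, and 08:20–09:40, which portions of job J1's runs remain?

A, merged: 04:20-06:10, 12:00-15:00.
B, merged: 04:50-05:40, 07:50-13:00.
04:20-06:10 with B removed leaves 04:20-04:50, 05:40-06:10.
12:00-15:00 with B removed leaves 13:00-15:00.

04:20-04:50, 05:40-06:10, 13:00-15:00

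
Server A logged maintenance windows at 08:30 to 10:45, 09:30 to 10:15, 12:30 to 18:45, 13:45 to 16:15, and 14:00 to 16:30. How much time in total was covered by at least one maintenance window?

8 h 30 min

Merged: 08:30–10:45, 12:30–18:45.
Lengths: 2 h 15 min + 6 h 15 min = 8 h 30 min.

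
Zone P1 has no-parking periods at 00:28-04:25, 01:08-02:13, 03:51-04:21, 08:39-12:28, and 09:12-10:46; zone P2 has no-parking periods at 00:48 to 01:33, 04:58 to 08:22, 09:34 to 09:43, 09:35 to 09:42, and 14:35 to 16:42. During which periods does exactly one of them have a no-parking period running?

Merge the first list: 00:28-04:25, 08:39-12:28.
Merge the second list: 00:48-01:33, 04:58-08:22, 09:34-09:43, 14:35-16:42.
A but not B: 00:28-00:48, 01:33-04:25, 08:39-09:34, 09:43-12:28.
B but not A: 04:58-08:22, 14:35-16:42.
Combining gives A △ B.

00:28-00:48, 01:33-04:25, 04:58-08:22, 08:39-09:34, 09:43-12:28, 14:35-16:42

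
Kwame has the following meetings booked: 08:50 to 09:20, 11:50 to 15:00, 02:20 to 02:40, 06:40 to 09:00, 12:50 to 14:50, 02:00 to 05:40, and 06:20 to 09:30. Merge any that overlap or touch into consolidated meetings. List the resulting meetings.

02:00–05:40, 06:20–09:30, 11:50–15:00

Sort by start: 02:00–05:40, 02:20–02:40, 06:20–09:30, 06:40–09:00, 08:50–09:20, 11:50–15:00, 12:50–14:50.
02:20–02:40 overlaps/touches 02:00–05:40 → extend to 02:00–05:40.
06:20–09:30 is disjoint → start new block.
06:40–09:00 overlaps/touches 06:20–09:30 → extend to 06:20–09:30.
08:50–09:20 overlaps/touches 06:20–09:30 → extend to 06:20–09:30.
11:50–15:00 is disjoint → start new block.
12:50–14:50 overlaps/touches 11:50–15:00 → extend to 11:50–15:00.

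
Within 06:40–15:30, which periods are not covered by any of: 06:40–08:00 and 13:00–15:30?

08:00–13:00

Covered (merged): 06:40–08:00, 13:00–15:30.
Uncovered inside 06:40–15:30: 08:00–13:00.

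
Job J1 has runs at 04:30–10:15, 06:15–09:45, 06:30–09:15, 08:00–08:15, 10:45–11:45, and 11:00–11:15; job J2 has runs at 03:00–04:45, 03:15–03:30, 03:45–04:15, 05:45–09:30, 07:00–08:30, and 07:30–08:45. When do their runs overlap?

04:30–04:45, 05:45–09:30

First set merges to 04:30–10:15, 10:45–11:45.
Second set merges to 03:00–04:45, 05:45–09:30.
04:30–10:15 meets the second set on 04:30–04:45, 05:45–09:30.
10:45–11:45: no overlap with the second set.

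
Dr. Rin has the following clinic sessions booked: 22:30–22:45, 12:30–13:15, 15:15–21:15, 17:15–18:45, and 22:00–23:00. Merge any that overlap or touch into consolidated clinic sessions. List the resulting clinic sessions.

12:30-13:15, 15:15-21:15, 22:00-23:00

Sort by start: 12:30-13:15, 15:15-21:15, 17:15-18:45, 22:00-23:00, 22:30-22:45.
15:15-21:15 is disjoint → start new block.
17:15-18:45 overlaps/touches 15:15-21:15 → extend to 15:15-21:15.
22:00-23:00 is disjoint → start new block.
22:30-22:45 overlaps/touches 22:00-23:00 → extend to 22:00-23:00.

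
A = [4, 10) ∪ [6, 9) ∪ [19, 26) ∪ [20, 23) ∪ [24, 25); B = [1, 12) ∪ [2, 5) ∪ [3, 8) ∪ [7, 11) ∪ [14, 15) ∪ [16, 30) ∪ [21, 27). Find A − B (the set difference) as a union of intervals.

none

A, merged: [4, 10), [19, 26).
B, merged: [1, 12), [14, 15), [16, 30).
[4, 10): fully covered by B → removed.
[19, 26): fully covered by B → removed.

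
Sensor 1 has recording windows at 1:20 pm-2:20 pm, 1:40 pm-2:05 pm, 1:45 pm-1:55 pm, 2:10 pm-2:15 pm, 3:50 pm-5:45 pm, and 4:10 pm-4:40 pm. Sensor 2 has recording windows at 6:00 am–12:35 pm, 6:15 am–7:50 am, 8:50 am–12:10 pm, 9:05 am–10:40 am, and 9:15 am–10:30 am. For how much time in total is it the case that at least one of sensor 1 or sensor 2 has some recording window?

9 h 30 min

Merge the first list: 1:20 pm–2:20 pm, 3:50 pm–5:45 pm.
Merge the second list: 6:00 am–12:35 pm.
A ∪ B = 6:00 am–12:35 pm, 1:20 pm–2:20 pm, 3:50 pm–5:45 pm.
Total: 6 h 35 min + 1 h + 1 h 55 min = 9 h 30 min.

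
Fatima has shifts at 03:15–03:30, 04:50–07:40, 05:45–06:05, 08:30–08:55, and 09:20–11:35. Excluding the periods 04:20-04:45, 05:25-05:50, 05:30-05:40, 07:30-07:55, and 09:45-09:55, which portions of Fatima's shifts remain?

03:15–03:30, 04:50–05:25, 05:50–07:30, 08:30–08:55, 09:20–09:45, 09:55–11:35

Merge the first list: 03:15–03:30, 04:50–07:40, 08:30–08:55, 09:20–11:35.
Merge the second list: 04:20–04:45, 05:25–05:50, 07:30–07:55, 09:45–09:55.
03:15–03:30: no B overlap → unchanged.
04:50–07:40 minus B → 04:50–05:25, 05:50–07:30.
08:30–08:55: no B overlap → unchanged.
09:20–11:35 minus B → 09:20–09:45, 09:55–11:35.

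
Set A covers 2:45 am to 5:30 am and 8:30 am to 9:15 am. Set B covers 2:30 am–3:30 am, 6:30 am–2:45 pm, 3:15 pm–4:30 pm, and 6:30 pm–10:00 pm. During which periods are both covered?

2:45 am–5:30 am meets the second set on 2:45 am–3:30 am.
8:30 am–9:15 am meets the second set on 8:30 am–9:15 am.

2:45 am–3:30 am, 8:30 am–9:15 am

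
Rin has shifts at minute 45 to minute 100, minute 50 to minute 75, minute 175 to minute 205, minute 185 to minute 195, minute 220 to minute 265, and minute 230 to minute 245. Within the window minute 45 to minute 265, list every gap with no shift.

minute 100 to minute 175, minute 205 to minute 220

The merged coverage is minute 45 to minute 100, minute 175 to minute 205, minute 220 to minute 265.
Uncovered inside minute 45 to minute 265: minute 100 to minute 175, minute 205 to minute 220.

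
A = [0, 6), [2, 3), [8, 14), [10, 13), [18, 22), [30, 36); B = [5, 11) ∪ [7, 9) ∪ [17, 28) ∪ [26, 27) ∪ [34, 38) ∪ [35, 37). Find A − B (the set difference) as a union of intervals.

Merge the first list: [0, 6), [8, 14), [18, 22), [30, 36).
Merge the second list: [5, 11), [17, 28), [34, 38).
[0, 6) minus B → [0, 5).
[8, 14) minus B → [11, 14).
[18, 22): fully covered by B → removed.
[30, 36) minus B → [30, 34).

[0, 5) ∪ [11, 14) ∪ [30, 34)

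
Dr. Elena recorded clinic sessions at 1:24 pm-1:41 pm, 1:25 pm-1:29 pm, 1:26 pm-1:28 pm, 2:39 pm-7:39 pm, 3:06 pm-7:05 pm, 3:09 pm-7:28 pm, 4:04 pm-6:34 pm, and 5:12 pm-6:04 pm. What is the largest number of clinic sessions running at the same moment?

5

At 5:12 pm, 5 of the intervals are simultaneously active.
No point has more.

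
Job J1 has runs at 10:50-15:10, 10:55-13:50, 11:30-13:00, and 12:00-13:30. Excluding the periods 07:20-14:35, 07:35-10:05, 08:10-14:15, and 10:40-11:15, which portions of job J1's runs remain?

Merge the first list: 10:50-15:10.
Merge the second list: 07:20-14:35.
10:50-15:10 with B removed leaves 14:35-15:10.

14:35-15:10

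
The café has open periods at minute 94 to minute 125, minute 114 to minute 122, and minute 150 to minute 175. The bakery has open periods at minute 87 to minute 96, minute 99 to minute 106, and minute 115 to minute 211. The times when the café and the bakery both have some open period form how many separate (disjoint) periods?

Merge the first list: minute 94 to minute 125, minute 150 to minute 175.
A ∩ B = minute 94 to minute 96, minute 99 to minute 106, minute 115 to minute 125, minute 150 to minute 175.
That is 4 disjoint pieces.

4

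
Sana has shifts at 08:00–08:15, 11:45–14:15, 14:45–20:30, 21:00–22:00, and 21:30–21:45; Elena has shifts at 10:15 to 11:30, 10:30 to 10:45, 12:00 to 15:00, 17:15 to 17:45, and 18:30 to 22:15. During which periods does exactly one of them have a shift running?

08:00–08:15, 10:15–11:30, 11:45–12:00, 14:15–14:45, 15:00–17:15, 17:45–18:30, 20:30–21:00, 22:00–22:15

A, merged: 08:00–08:15, 11:45–14:15, 14:45–20:30, 21:00–22:00.
B, merged: 10:15–11:30, 12:00–15:00, 17:15–17:45, 18:30–22:15.
A but not B: 08:00–08:15, 11:45–12:00, 15:00–17:15, 17:45–18:30.
B but not A: 10:15–11:30, 14:15–14:45, 20:30–21:00, 22:00–22:15.
Combining gives A △ B.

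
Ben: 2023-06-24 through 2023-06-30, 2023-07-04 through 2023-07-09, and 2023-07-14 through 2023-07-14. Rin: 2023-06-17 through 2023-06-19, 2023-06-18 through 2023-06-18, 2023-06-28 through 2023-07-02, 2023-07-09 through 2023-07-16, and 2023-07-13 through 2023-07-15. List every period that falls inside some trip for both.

2023-06-28 through 2023-06-30, 2023-07-09 through 2023-07-09, 2023-07-14 through 2023-07-14

B, merged: 2023-06-17 through 2023-06-19, 2023-06-28 through 2023-07-02, 2023-07-09 through 2023-07-16.
2023-06-24 through 2023-06-30 meets the second set on 2023-06-28 through 2023-06-30.
2023-07-04 through 2023-07-09 meets the second set on 2023-07-09 through 2023-07-09.
2023-07-14 through 2023-07-14 meets the second set on 2023-07-14 through 2023-07-14.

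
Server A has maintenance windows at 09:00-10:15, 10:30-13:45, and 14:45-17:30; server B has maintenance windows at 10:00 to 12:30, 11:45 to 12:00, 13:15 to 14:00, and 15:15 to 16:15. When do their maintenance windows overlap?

B, merged: 10:00–12:30, 13:15–14:00, 15:15–16:15.
09:00–10:15 meets the second set on 10:00–10:15.
10:30–13:45 meets the second set on 10:30–12:30, 13:15–13:45.
14:45–17:30 meets the second set on 15:15–16:15.

10:00–10:15, 10:30–12:30, 13:15–13:45, 15:15–16:15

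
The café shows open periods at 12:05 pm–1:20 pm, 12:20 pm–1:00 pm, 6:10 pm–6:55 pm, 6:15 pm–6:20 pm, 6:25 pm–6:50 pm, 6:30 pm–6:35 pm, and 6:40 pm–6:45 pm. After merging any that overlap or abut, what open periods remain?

12:05 pm–1:20 pm, 6:10 pm–6:55 pm

12:20 pm–1:00 pm overlaps/touches 12:05 pm–1:20 pm → extend to 12:05 pm–1:20 pm.
6:10 pm–6:55 pm is disjoint → start new block.
6:15 pm–6:20 pm overlaps/touches 6:10 pm–6:55 pm → extend to 6:10 pm–6:55 pm.
6:25 pm–6:50 pm overlaps/touches 6:10 pm–6:55 pm → extend to 6:10 pm–6:55 pm.
6:30 pm–6:35 pm overlaps/touches 6:10 pm–6:55 pm → extend to 6:10 pm–6:55 pm.
6:40 pm–6:45 pm overlaps/touches 6:10 pm–6:55 pm → extend to 6:10 pm–6:55 pm.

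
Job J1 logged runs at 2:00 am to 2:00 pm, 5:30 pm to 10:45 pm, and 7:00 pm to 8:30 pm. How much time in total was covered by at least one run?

17 h 15 min

Merged: 2:00 am–2:00 pm, 5:30 pm–10:45 pm.
Lengths: 12 h + 5 h 15 min = 17 h 15 min.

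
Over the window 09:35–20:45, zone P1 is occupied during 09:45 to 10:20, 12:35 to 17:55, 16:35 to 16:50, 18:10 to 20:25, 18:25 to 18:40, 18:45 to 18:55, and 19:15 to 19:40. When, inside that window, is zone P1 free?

The merged coverage is 09:45–10:20, 12:35–17:55, 18:10–20:25.
Uncovered inside 09:35–20:45: 09:35–09:45, 10:20–12:35, 17:55–18:10, 20:25–20:45.

09:35–09:45, 10:20–12:35, 17:55–18:10, 20:25–20:45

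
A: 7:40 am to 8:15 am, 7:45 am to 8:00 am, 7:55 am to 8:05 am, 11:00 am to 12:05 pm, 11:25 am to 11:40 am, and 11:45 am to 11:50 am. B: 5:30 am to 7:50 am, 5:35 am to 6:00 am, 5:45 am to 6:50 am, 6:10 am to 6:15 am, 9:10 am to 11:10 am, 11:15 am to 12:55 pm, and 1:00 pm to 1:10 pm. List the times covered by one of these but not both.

Merge the first list: 7:40 am–8:15 am, 11:00 am–12:05 pm.
Merge the second list: 5:30 am–7:50 am, 9:10 am–11:10 am, 11:15 am–12:55 pm, 1:00 pm–1:10 pm.
Only in the first: 7:50 am–8:15 am, 11:10 am–11:15 am.
Only in the second: 5:30 am–7:40 am, 9:10 am–11:00 am, 12:05 pm–12:55 pm, 1:00 pm–1:10 pm.
Together these are the periods covered by exactly one.

5:30 am–7:40 am, 7:50 am–8:15 am, 9:10 am–11:00 am, 11:10 am–11:15 am, 12:05 pm–12:55 pm, 1:00 pm–1:10 pm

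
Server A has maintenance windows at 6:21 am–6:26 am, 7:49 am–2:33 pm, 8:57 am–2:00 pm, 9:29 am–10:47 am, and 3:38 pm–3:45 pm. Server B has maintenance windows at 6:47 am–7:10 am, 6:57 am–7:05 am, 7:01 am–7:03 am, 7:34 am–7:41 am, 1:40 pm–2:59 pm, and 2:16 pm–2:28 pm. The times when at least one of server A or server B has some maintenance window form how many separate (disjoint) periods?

5

First set merges to 6:21 am-6:26 am, 7:49 am-2:33 pm, 3:38 pm-3:45 pm.
Second set merges to 6:47 am-7:10 am, 7:34 am-7:41 am, 1:40 pm-2:59 pm.
A ∪ B = 6:21 am-6:26 am, 6:47 am-7:10 am, 7:34 am-7:41 am, 7:49 am-2:59 pm, 3:38 pm-3:45 pm.
That is 5 disjoint pieces.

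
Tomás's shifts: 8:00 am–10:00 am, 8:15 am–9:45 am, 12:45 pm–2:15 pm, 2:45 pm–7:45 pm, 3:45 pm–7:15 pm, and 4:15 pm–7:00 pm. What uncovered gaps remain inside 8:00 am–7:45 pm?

After merging, the occupied span is 8:00 am–10:00 am, 12:45 pm–2:15 pm, 2:45 pm–7:45 pm.
Gaps within 8:00 am–7:45 pm: 10:00 am–12:45 pm, 2:15 pm–2:45 pm.

10:00 am–12:45 pm, 2:15 pm–2:45 pm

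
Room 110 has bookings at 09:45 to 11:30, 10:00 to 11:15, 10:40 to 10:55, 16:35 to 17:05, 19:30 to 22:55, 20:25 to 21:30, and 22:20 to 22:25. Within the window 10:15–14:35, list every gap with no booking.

11:30–14:35

Covered (merged): 09:45–11:30, 16:35–17:05, 19:30–22:55.
Uncovered inside 10:15–14:35: 11:30–14:35.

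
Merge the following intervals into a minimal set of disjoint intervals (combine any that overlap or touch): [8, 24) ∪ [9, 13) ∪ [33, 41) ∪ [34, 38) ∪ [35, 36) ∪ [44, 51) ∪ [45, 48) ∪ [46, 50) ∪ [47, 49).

[9, 13) overlaps/touches [8, 24) → extend to [8, 24).
[33, 41) is disjoint → start new block.
[34, 38) overlaps/touches [33, 41) → extend to [33, 41).
[35, 36) overlaps/touches [33, 41) → extend to [33, 41).
[44, 51) is disjoint → start new block.
[45, 48) overlaps/touches [44, 51) → extend to [44, 51).
[46, 50) overlaps/touches [44, 51) → extend to [44, 51).
[47, 49) overlaps/touches [44, 51) → extend to [44, 51).

[8, 24) ∪ [33, 41) ∪ [44, 51)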